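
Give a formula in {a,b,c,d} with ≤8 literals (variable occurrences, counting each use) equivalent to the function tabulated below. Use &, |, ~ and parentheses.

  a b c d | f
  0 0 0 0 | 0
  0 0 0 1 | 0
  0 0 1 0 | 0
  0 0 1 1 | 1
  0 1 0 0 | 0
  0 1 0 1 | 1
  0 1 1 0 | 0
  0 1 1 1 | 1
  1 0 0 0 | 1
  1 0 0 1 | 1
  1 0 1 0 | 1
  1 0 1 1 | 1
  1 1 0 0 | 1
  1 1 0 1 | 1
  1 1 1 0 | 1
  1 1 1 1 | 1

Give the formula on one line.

(((d & b) | a) | (d & c))

  (d & b) = 0000010100000101
  ((d & b) | a) = 0000010111111111
  (d & c) = 0001000100010001
  (((d & b) | a) | (d & c)) = 0001010111111111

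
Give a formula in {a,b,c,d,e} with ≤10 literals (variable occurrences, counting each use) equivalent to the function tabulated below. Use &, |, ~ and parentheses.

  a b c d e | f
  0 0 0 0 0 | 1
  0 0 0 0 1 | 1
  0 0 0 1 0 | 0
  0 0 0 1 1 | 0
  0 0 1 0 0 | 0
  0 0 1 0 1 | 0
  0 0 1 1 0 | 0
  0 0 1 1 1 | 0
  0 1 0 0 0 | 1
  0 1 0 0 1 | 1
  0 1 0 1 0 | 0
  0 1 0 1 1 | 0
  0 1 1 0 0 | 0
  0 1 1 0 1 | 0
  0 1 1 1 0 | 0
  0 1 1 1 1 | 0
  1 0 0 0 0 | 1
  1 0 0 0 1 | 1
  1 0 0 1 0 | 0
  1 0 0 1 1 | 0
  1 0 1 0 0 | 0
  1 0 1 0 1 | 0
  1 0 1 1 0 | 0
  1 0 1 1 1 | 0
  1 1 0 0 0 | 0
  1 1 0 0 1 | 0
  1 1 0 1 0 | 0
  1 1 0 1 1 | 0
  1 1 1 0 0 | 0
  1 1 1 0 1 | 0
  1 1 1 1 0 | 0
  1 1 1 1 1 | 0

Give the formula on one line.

  ~c = 11110000111100001111000011110000
  ~d = 11001100110011001100110011001100
  (~d | c) = 11001111110011111100111111001111
  ~a = 11111111111111110000000000000000
  (c | ~a) = 11111111111111110000111100001111
  ((~d | c) & (c | ~a)) = 11001111110011110000111100001111
  ~b = 11111111000000001111111100000000
  (((~d | c) & (c | ~a)) | ~b) = 11111111110011111111111100001111
  (~c & (((~d | c) & (c | ~a)) | ~b)) = 11110000110000001111000000000000
  ((~c & (((~d | c) & (c | ~a)) | ~b)) | d) = 11110011111100111111001100110011
  (((~c & (((~d | c) & (c | ~a)) | ~b)) | d) & ~d) = 11000000110000001100000000000000

(((~c & (((~d | c) & (c | ~a)) | ~b)) | d) & ~d)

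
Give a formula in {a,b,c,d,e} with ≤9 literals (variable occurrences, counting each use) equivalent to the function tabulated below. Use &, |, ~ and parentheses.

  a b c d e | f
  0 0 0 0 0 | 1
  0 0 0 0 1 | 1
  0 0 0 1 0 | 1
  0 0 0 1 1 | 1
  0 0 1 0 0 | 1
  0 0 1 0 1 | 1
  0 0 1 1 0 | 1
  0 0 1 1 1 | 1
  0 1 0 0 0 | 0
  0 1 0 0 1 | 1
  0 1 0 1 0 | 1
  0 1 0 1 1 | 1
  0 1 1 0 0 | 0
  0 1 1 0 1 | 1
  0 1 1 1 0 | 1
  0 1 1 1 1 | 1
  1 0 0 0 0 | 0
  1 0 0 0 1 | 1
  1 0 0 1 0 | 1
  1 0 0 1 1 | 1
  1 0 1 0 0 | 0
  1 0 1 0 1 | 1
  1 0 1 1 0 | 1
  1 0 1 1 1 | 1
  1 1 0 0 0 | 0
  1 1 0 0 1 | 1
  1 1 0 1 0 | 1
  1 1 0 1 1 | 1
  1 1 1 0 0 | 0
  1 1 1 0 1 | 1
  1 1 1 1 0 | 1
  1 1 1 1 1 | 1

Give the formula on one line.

((((e | d) & (~d | b)) | (a & d)) | (e | (~a & ~b)))

  (e | d) = 01110111011101110111011101110111
  ~d = 11001100110011001100110011001100
  (~d | b) = 11001100111111111100110011111111
  ((e | d) & (~d | b)) = 01000100011101110100010001110111
  (a & d) = 00000000000000000011001100110011
  (((e | d) & (~d | b)) | (a & d)) = 01000100011101110111011101110111
  ~a = 11111111111111110000000000000000
  ~b = 11111111000000001111111100000000
  (~a & ~b) = 11111111000000000000000000000000
  (e | (~a & ~b)) = 11111111010101010101010101010101
  ((((e | d) & (~d | b)) | (a & d)) | (e | (~a & ~b))) = 11111111011101110111011101110111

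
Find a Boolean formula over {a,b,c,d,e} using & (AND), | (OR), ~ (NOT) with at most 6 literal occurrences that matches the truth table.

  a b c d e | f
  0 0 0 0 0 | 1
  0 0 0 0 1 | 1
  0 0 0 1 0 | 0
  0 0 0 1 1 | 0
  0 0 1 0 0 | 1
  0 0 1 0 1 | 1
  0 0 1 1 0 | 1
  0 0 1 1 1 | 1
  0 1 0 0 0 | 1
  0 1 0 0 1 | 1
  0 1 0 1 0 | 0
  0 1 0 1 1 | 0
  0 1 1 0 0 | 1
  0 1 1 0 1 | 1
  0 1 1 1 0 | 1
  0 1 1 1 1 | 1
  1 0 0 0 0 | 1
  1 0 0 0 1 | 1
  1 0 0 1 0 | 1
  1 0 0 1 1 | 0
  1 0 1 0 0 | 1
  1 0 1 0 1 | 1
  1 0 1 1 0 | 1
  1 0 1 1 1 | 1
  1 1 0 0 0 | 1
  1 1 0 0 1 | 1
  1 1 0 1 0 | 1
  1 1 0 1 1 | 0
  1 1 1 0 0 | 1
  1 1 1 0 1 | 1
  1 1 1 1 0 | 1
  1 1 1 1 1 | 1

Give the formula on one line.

  ~d = 11001100110011001100110011001100
  ~e = 10101010101010101010101010101010
  (a & ~e) = 00000000000000001010101010101010
  (~d | (a & ~e)) = 11001100110011001110111011101110
  ((~d | (a & ~e)) | c) = 11001111110011111110111111101111

((~d | (a & ~e)) | c)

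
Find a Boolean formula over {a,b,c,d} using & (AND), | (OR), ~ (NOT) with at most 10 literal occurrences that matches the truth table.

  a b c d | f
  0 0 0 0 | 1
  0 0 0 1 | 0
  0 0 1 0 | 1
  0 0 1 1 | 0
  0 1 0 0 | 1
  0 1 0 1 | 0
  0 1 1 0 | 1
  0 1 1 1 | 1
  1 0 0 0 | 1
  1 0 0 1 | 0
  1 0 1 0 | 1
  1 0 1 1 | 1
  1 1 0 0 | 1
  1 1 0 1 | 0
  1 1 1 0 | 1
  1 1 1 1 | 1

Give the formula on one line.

((~d | ((~a & ~d) | (a & c))) | ((~d | (c & b)) & ~a))

  ~d = 1010101010101010
  ~a = 1111111100000000
  (~a & ~d) = 1010101000000000
  (a & c) = 0000000000110011
  ((~a & ~d) | (a & c)) = 1010101000110011
  (~d | ((~a & ~d) | (a & c))) = 1010101010111011
  (c & b) = 0000001100000011
  (~d | (c & b)) = 1010101110101011
  ((~d | (c & b)) & ~a) = 1010101100000000
  ((~d | ((~a & ~d) | (a & c))) | ((~d | (c & b)) & ~a)) = 1010101110111011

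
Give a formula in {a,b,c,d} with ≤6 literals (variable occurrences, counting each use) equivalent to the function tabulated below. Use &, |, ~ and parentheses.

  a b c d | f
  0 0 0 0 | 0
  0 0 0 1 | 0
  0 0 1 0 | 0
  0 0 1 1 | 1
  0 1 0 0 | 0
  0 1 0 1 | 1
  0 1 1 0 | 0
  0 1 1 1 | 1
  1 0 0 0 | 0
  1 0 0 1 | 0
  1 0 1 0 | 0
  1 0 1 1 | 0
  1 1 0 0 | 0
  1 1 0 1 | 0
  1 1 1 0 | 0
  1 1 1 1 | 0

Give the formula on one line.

  (a & c) = 0000000000110011
  ((a & c) | b) = 0000111100111111
  (c | ((a & c) | b)) = 0011111100111111
  ~a = 1111111100000000
  ((c | ((a & c) | b)) & ~a) = 0011111100000000
  (((c | ((a & c) | b)) & ~a) & d) = 0001010100000000

(((c | ((a & c) | b)) & ~a) & d)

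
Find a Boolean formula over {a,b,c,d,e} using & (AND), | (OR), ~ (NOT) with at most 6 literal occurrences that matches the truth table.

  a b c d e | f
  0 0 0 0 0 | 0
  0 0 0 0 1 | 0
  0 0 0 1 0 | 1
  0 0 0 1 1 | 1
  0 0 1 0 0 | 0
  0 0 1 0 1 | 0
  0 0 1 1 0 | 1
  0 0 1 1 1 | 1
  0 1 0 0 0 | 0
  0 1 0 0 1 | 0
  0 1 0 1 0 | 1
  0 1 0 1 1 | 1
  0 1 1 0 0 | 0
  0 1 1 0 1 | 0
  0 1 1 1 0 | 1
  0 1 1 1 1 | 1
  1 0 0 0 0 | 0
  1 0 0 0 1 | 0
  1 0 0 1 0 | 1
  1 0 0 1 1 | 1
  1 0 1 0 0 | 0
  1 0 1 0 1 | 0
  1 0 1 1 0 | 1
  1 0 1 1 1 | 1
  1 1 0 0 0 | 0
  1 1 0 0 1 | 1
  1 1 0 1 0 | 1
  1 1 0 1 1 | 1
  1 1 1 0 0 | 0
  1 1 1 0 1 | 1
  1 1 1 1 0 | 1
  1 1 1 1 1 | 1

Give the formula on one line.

  (e & b) = 00000000010101010000000001010101
  ((e & b) | d) = 00110011011101110011001101110111
  (d | a) = 00110011001100111111111111111111
  (((e & b) | d) & (d | a)) = 00110011001100110011001101110111

(((e & b) | d) & (d | a))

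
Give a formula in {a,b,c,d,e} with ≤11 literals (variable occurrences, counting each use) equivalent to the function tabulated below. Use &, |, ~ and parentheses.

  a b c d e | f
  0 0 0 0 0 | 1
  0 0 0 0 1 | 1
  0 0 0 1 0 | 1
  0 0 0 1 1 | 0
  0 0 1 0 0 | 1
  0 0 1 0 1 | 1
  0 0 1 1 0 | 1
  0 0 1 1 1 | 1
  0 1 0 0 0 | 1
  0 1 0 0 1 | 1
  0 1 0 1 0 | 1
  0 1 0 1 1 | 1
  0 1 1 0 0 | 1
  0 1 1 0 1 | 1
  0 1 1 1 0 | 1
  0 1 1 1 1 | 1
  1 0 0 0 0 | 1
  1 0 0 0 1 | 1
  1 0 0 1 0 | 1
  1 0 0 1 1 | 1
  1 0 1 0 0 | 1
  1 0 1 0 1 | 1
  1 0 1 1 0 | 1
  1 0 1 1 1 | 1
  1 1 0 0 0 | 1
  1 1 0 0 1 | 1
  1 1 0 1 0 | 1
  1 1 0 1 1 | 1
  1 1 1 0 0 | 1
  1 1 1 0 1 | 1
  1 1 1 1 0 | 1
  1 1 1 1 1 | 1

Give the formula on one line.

(((~d | c) | b) | (~e | ((~a | e) & (a & d))))

  ~d = 11001100110011001100110011001100
  (~d | c) = 11001111110011111100111111001111
  ((~d | c) | b) = 11001111111111111100111111111111
  ~e = 10101010101010101010101010101010
  ~a = 11111111111111110000000000000000
  (~a | e) = 11111111111111110101010101010101
  (a & d) = 00000000000000000011001100110011
  ((~a | e) & (a & d)) = 00000000000000000001000100010001
  (~e | ((~a | e) & (a & d))) = 10101010101010101011101110111011
  (((~d | c) | b) | (~e | ((~a | e) & (a & d)))) = 11101111111111111111111111111111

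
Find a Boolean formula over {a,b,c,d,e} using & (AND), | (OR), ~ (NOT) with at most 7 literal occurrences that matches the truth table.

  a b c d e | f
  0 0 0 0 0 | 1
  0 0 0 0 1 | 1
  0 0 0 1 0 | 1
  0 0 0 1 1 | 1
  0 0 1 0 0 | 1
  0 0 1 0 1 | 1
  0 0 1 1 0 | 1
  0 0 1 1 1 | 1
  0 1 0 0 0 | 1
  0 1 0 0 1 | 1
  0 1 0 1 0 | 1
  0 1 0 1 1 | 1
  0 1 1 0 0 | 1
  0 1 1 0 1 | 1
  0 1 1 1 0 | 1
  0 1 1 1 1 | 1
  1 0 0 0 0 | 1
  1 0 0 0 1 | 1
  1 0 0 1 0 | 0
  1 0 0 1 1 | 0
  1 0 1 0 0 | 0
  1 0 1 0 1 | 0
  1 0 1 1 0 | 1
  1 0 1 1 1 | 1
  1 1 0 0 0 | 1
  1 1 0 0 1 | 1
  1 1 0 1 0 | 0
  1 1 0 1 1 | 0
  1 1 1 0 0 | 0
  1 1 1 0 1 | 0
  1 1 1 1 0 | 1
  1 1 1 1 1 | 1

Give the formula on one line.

  ~a = 11111111111111110000000000000000
  (~a & b) = 00000000111111110000000000000000
  (d & c) = 00000011000000110000001100000011
  ((~a & b) | (d & c)) = 00000011111111110000001100000011
  ~c = 11110000111100001111000011110000
  ~d = 11001100110011001100110011001100
  (~c & ~d) = 11000000110000001100000011000000
  (~a | (~c & ~d)) = 11111111111111111100000011000000
  (((~a & b) | (d & c)) | (~a | (~c & ~d))) = 11111111111111111100001111000011

(((~a & b) | (d & c)) | (~a | (~c & ~d)))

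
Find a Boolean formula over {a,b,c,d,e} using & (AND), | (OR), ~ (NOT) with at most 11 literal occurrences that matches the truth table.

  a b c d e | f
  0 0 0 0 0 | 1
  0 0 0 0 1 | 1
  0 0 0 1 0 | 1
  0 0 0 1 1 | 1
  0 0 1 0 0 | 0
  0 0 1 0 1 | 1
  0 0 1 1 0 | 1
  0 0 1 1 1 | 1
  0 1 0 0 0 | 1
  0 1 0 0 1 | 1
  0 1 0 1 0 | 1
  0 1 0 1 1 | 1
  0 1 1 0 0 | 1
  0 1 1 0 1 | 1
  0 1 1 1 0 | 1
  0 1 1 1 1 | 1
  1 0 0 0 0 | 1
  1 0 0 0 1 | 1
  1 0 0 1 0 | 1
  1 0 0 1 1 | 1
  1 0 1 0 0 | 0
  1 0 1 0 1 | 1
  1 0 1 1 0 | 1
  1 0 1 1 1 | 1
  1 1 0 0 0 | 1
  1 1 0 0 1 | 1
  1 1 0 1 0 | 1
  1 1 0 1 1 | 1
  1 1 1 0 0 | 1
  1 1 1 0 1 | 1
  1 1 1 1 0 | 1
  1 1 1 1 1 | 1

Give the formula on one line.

((((d & c) & (~e & c)) | e) | (~c | (~e & b)))

  (d & c) = 00000011000000110000001100000011
  ~e = 10101010101010101010101010101010
  (~e & c) = 00001010000010100000101000001010
  ((d & c) & (~e & c)) = 00000010000000100000001000000010
  (((d & c) & (~e & c)) | e) = 01010111010101110101011101010111
  ~c = 11110000111100001111000011110000
  (~e & b) = 00000000101010100000000010101010
  (~c | (~e & b)) = 11110000111110101111000011111010
  ((((d & c) & (~e & c)) | e) | (~c | (~e & b))) = 11110111111111111111011111111111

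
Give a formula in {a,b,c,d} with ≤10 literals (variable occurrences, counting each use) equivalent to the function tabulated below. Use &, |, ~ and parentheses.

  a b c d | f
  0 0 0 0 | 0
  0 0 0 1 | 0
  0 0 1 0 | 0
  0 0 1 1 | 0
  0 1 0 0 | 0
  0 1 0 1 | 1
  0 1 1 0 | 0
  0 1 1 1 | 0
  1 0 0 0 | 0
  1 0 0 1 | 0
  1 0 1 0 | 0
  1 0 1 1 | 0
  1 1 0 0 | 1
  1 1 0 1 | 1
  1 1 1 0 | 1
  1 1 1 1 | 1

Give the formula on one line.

  ~b = 1111000011110000
  (d & ~b) = 0101000001010000
  ~a = 1111111100000000
  ((d & ~b) | ~a) = 1111111101010000
  (d & ((d & ~b) | ~a)) = 0101010101010000
  ~d = 1010101010101010
  (~d & a) = 0000000010101010
  ~c = 1100110011001100
  ((~d & a) | ~c) = 1100110011101110
  ((d & ((d & ~b) | ~a)) & ((~d & a) | ~c)) = 0100010001000000
  (((d & ((d & ~b) | ~a)) & ((~d & a) | ~c)) | a) = 0100010011111111
  (b & (((d & ((d & ~b) | ~a)) & ((~d & a) | ~c)) | a)) = 0000010000001111

(b & (((d & ((d & ~b) | ~a)) & ((~d & a) | ~c)) | a))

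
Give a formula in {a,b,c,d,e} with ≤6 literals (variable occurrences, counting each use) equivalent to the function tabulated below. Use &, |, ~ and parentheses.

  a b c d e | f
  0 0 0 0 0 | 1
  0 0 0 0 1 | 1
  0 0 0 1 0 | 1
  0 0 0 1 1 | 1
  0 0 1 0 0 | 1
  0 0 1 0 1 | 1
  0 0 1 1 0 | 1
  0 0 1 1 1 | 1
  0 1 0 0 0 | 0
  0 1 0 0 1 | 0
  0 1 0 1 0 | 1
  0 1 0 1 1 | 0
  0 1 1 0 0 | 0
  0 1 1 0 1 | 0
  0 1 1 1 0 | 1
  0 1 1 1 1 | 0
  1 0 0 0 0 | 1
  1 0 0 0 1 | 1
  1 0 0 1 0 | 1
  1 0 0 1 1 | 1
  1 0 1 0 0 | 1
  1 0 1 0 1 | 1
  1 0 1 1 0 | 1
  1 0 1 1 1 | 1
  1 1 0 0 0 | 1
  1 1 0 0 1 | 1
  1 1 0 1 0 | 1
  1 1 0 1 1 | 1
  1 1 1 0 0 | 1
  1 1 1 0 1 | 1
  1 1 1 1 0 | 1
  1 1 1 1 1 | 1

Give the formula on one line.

((~b | (d & (a | ~e))) | a)

  ~b = 11111111000000001111111100000000
  ~e = 10101010101010101010101010101010
  (a | ~e) = 10101010101010101111111111111111
  (d & (a | ~e)) = 00100010001000100011001100110011
  (~b | (d & (a | ~e))) = 11111111001000101111111100110011
  ((~b | (d & (a | ~e))) | a) = 11111111001000101111111111111111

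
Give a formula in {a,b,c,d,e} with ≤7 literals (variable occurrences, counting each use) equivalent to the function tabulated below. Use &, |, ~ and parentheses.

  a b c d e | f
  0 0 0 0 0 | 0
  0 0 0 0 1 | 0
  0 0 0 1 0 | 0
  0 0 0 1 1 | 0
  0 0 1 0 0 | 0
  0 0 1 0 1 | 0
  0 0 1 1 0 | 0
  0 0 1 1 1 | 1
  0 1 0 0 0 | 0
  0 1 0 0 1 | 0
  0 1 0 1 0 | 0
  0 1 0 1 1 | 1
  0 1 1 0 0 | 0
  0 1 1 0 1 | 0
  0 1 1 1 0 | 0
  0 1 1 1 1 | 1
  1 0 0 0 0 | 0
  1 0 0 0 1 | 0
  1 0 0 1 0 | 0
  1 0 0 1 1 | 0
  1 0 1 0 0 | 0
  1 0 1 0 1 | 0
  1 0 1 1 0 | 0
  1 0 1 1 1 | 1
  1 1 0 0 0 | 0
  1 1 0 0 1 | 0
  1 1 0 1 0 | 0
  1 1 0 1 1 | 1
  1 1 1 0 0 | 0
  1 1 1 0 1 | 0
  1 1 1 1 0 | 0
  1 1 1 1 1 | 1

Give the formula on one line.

((e & d) & (c | (d & b)))

  (e & d) = 00010001000100010001000100010001
  (d & b) = 00000000001100110000000000110011
  (c | (d & b)) = 00001111001111110000111100111111
  ((e & d) & (c | (d & b))) = 00000001000100010000000100010001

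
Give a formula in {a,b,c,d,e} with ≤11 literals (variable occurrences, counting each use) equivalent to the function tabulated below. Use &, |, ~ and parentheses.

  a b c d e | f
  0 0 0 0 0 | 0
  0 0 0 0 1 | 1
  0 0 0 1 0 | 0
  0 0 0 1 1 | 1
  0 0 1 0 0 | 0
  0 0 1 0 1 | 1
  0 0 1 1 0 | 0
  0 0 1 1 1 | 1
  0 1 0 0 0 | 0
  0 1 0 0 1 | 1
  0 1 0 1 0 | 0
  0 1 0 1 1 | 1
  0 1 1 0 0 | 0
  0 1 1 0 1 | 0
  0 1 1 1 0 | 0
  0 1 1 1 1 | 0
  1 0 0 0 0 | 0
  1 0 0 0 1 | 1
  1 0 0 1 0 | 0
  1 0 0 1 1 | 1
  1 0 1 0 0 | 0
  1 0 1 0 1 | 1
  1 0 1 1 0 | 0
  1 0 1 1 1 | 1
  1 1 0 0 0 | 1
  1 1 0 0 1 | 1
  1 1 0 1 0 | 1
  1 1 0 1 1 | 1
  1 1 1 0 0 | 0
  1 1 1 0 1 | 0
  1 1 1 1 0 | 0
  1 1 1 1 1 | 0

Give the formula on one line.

  ~e = 10101010101010101010101010101010
  ~c = 11110000111100001111000011110000
  (~e & ~c) = 10100000101000001010000010100000
  (b | c) = 00001111111111110000111111111111
  (a & (b | c)) = 00000000000000000000111111111111
  ((~e & ~c) & (a & (b | c))) = 00000000000000000000000010100000
  ~b = 11111111000000001111111100000000
  (~b | ~c) = 11111111111100001111111111110000
  (e & (~b | ~c)) = 01010101010100000101010101010000
  (((~e & ~c) & (a & (b | c))) | (e & (~b | ~c))) = 01010101010100000101010111110000

(((~e & ~c) & (a & (b | c))) | (e & (~b | ~c)))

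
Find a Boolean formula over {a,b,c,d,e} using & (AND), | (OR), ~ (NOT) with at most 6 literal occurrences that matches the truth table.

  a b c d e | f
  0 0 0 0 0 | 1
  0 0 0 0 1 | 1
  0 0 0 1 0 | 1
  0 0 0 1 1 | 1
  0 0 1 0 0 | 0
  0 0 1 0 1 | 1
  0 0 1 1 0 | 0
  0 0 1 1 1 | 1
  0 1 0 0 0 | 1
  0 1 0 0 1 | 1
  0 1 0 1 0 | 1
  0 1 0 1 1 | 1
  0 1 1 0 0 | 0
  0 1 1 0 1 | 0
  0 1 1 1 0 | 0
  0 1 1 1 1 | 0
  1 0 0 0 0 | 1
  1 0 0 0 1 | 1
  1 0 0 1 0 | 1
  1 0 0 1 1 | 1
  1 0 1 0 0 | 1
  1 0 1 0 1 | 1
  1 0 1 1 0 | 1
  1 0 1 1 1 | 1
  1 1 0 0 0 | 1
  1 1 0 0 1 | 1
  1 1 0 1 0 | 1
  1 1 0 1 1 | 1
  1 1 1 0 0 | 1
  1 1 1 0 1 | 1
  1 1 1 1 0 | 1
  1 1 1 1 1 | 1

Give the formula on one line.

((a & (c | d)) | ((e & ~b) | ~c))

  (c | d) = 00111111001111110011111100111111
  (a & (c | d)) = 00000000000000000011111100111111
  ~b = 11111111000000001111111100000000
  (e & ~b) = 01010101000000000101010100000000
  ~c = 11110000111100001111000011110000
  ((e & ~b) | ~c) = 11110101111100001111010111110000
  ((a & (c | d)) | ((e & ~b) | ~c)) = 11110101111100001111111111111111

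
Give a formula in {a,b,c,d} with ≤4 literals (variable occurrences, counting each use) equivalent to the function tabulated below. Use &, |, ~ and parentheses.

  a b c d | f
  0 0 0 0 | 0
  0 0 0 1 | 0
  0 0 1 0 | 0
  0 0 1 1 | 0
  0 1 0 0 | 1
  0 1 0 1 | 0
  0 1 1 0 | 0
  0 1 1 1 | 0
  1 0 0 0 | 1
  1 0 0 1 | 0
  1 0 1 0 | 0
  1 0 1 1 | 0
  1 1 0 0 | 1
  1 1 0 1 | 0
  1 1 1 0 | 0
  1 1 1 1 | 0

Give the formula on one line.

(~c & ((b | a) & ~d))

  ~c = 1100110011001100
  (b | a) = 0000111111111111
  ~d = 1010101010101010
  ((b | a) & ~d) = 0000101010101010
  (~c & ((b | a) & ~d)) = 0000100010001000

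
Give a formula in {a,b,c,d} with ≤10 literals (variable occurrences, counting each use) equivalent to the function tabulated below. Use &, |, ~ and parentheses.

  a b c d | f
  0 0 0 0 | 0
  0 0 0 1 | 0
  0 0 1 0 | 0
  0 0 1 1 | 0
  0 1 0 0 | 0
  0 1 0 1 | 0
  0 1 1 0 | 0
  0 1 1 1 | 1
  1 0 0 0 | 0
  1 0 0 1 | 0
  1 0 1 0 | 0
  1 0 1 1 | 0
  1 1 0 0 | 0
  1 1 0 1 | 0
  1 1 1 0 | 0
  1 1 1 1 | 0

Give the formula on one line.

((((~b | (~a & c)) & ((~b & ~a) | b)) & b) & d)

  ~b = 1111000011110000
  ~a = 1111111100000000
  (~a & c) = 0011001100000000
  (~b | (~a & c)) = 1111001111110000
  (~b & ~a) = 1111000000000000
  ((~b & ~a) | b) = 1111111100001111
  ((~b | (~a & c)) & ((~b & ~a) | b)) = 1111001100000000
  (((~b | (~a & c)) & ((~b & ~a) | b)) & b) = 0000001100000000
  ((((~b | (~a & c)) & ((~b & ~a) | b)) & b) & d) = 0000000100000000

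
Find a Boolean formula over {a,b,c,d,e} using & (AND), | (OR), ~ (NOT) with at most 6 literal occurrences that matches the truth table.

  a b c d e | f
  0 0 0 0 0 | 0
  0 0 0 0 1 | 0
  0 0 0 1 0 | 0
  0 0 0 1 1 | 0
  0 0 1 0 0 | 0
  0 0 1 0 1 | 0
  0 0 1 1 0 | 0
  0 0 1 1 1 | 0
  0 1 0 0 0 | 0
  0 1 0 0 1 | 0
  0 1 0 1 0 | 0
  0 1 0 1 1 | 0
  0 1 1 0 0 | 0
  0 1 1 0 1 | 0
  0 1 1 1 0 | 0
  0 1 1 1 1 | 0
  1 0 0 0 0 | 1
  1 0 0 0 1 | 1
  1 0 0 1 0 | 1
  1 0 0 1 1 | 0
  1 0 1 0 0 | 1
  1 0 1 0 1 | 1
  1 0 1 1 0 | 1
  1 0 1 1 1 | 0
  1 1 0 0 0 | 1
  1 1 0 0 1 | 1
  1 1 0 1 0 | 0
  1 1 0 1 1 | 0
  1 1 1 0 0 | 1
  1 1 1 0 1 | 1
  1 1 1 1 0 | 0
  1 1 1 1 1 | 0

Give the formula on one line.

  ~d = 11001100110011001100110011001100
  (~d & a) = 00000000000000001100110011001100
  ~b = 11111111000000001111111100000000
  (a & ~b) = 00000000000000001111111100000000
  ~e = 10101010101010101010101010101010
  (~d | ~e) = 11101110111011101110111011101110
  ((a & ~b) & (~d | ~e)) = 00000000000000001110111000000000
  ((~d & a) | ((a & ~b) & (~d | ~e))) = 00000000000000001110111011001100

((~d & a) | ((a & ~b) & (~d | ~e)))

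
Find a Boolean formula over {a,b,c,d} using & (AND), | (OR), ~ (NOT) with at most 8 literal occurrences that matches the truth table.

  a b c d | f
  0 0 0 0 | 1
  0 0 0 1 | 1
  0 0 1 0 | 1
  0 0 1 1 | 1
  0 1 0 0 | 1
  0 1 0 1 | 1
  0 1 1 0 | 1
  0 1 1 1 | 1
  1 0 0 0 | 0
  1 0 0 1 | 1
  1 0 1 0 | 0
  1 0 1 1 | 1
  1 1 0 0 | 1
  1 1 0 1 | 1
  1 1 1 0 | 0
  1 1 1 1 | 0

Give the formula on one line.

  ~b = 1111000011110000
  (~b & d) = 0101000001010000
  ~a = 1111111100000000
  ((~b & d) | ~a) = 1111111101010000
  (c | b) = 0011111100111111
  ~d = 1010101010101010
  ~c = 1100110011001100
  (~d | ~c) = 1110111011101110
  ((c | b) & (~d | ~c)) = 0010111000101110
  (((c | b) & (~d | ~c)) & ~c) = 0000110000001100
  (((~b & d) | ~a) | (((c | b) & (~d | ~c)) & ~c)) = 1111111101011100

(((~b & d) | ~a) | (((c | b) & (~d | ~c)) & ~c))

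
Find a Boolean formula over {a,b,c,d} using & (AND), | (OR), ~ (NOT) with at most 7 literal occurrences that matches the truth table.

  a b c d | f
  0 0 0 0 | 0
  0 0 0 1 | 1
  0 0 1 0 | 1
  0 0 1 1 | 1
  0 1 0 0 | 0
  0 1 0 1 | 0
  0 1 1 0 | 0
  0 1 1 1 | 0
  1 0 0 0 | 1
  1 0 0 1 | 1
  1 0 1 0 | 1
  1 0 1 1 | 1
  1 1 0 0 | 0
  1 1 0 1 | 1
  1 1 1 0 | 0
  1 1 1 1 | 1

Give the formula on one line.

  (a | c) = 0011001111111111
  (d | (a | c)) = 0111011111111111
  (a & d) = 0000000001010101
  ~b = 1111000011110000
  ((a & d) | ~b) = 1111000011110101
  ((d | (a | c)) & ((a & d) | ~b)) = 0111000011110101

((d | (a | c)) & ((a & d) | ~b))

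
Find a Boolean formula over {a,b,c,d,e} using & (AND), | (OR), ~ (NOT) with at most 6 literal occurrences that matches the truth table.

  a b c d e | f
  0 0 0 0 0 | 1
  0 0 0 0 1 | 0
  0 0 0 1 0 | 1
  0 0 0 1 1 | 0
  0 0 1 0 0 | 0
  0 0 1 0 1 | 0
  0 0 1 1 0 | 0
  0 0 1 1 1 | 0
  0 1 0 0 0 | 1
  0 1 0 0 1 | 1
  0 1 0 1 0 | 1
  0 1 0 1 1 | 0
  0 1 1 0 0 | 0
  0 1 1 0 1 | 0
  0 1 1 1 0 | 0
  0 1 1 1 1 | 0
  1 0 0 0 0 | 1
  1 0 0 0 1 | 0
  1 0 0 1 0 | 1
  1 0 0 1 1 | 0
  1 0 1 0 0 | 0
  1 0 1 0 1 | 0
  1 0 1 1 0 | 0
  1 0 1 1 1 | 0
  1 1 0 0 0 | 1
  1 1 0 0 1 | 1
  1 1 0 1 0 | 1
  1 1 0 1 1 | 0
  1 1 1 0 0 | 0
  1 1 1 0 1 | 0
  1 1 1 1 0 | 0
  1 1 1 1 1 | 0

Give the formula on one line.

  ~d = 11001100110011001100110011001100
  (b & ~d) = 00000000110011000000000011001100
  ~e = 10101010101010101010101010101010
  ((b & ~d) | ~e) = 10101010111011101010101011101110
  ~c = 11110000111100001111000011110000
  (((b & ~d) | ~e) & ~c) = 10100000111000001010000011100000

(((b & ~d) | ~e) & ~c)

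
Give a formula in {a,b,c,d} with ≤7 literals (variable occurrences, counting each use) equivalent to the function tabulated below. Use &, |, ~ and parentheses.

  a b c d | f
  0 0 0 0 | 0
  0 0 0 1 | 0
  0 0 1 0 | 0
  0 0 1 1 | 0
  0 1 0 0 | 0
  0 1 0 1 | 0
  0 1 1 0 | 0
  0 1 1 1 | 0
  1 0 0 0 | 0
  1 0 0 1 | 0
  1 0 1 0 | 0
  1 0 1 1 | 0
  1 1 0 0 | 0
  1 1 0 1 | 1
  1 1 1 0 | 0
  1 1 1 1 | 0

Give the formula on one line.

  ~c = 1100110011001100
  (~c & b) = 0000110000001100
  ((~c & b) & a) = 0000000000001100
  (d & ((~c & b) & a)) = 0000000000000100

(d & ((~c & b) & a))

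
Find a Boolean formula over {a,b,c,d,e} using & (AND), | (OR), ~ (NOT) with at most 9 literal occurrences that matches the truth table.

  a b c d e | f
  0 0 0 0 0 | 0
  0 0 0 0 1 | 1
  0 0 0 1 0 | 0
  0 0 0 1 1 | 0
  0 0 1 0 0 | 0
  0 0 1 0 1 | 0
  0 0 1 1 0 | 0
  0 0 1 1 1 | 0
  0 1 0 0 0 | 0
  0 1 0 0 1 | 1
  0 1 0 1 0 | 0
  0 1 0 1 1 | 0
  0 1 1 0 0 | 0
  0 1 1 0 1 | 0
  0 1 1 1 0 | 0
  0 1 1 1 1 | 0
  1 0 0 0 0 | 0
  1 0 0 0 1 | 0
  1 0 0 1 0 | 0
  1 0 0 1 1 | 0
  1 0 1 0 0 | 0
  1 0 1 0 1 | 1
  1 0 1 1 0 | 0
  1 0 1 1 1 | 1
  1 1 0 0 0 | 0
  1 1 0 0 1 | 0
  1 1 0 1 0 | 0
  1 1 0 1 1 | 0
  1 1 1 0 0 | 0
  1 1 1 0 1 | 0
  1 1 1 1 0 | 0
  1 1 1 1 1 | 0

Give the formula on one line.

(e & ((c | (~a & (~d | (a & b)))) & ((a & ~b) | ~c)))

  ~a = 11111111111111110000000000000000
  ~d = 11001100110011001100110011001100
  (a & b) = 00000000000000000000000011111111
  (~d | (a & b)) = 11001100110011001100110011111111
  (~a & (~d | (a & b))) = 11001100110011000000000000000000
  (c | (~a & (~d | (a & b)))) = 11001111110011110000111100001111
  ~b = 11111111000000001111111100000000
  (a & ~b) = 00000000000000001111111100000000
  ~c = 11110000111100001111000011110000
  ((a & ~b) | ~c) = 11110000111100001111111111110000
  ((c | (~a & (~d | (a & b)))) & ((a & ~b) | ~c)) = 11000000110000000000111100000000
  (e & ((c | (~a & (~d | (a & b)))) & ((a & ~b) | ~c))) = 01000000010000000000010100000000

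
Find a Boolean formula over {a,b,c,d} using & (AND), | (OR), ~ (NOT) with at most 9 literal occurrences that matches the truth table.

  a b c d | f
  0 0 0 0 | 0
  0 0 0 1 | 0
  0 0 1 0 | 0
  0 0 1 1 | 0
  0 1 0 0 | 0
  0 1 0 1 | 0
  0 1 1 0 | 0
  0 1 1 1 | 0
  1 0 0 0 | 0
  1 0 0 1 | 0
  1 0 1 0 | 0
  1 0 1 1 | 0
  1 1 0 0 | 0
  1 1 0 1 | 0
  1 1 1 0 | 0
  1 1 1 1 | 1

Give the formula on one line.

((b & (d & c)) & ((b & a) | ~c))

  (d & c) = 0001000100010001
  (b & (d & c)) = 0000000100000001
  (b & a) = 0000000000001111
  ~c = 1100110011001100
  ((b & a) | ~c) = 1100110011001111
  ((b & (d & c)) & ((b & a) | ~c)) = 0000000000000001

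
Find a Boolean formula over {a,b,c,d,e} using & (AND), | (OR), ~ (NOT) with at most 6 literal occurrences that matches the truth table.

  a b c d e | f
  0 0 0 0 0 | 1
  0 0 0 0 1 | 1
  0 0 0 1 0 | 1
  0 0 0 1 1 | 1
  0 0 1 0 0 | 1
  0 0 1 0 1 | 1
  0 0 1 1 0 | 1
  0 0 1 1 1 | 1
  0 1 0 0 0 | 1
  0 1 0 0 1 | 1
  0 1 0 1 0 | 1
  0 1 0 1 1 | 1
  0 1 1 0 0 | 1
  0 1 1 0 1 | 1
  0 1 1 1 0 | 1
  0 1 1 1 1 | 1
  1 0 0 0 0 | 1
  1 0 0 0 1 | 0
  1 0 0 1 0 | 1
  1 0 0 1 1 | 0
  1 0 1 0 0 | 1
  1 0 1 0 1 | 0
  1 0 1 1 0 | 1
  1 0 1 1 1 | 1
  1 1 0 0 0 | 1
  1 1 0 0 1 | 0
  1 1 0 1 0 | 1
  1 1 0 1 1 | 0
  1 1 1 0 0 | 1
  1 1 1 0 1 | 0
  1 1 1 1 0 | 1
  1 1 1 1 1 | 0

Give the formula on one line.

  ~e = 10101010101010101010101010101010
  ~b = 11111111000000001111111100000000
  (c & ~b) = 00001111000000000000111100000000
  (d & (c & ~b)) = 00000011000000000000001100000000
  ~a = 11111111111111110000000000000000
  ((d & (c & ~b)) | ~a) = 11111111111111110000001100000000
  (~e | ((d & (c & ~b)) | ~a)) = 11111111111111111010101110101010

(~e | ((d & (c & ~b)) | ~a))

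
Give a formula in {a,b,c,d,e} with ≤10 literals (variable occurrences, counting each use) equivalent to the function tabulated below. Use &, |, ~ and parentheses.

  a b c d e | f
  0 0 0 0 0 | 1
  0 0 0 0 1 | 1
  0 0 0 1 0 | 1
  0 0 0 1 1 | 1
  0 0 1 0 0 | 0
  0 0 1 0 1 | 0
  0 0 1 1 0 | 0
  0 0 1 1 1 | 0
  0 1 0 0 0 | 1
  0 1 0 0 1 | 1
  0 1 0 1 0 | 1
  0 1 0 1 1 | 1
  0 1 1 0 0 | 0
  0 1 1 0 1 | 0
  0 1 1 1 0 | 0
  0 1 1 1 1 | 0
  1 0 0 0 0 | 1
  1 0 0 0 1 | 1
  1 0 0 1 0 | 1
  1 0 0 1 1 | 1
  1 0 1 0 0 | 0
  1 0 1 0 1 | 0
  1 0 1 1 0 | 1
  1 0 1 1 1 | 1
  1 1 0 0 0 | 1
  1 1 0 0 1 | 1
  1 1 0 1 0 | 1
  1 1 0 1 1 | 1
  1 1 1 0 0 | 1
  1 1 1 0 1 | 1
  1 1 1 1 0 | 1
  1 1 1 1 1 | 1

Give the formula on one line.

((a & ((c & d) | (~c | (c & b)))) | ~c)

  (c & d) = 00000011000000110000001100000011
  ~c = 11110000111100001111000011110000
  (c & b) = 00000000000011110000000000001111
  (~c | (c & b)) = 11110000111111111111000011111111
  ((c & d) | (~c | (c & b))) = 11110011111111111111001111111111
  (a & ((c & d) | (~c | (c & b)))) = 00000000000000001111001111111111
  ((a & ((c & d) | (~c | (c & b)))) | ~c) = 11110000111100001111001111111111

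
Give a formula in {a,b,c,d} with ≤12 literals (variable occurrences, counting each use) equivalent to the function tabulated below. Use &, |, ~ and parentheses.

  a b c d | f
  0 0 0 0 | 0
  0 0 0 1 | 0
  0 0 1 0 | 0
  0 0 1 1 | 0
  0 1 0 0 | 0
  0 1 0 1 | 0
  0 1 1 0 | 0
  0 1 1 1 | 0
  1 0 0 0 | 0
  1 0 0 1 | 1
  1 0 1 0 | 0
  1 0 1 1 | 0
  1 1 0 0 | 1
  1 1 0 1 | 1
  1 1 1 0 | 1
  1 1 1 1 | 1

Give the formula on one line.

  ~c = 1100110011001100
  (d & b) = 0000010100000101
  ~b = 1111000011110000
  ((d & b) | ~b) = 1111010111110101
  (a & ((d & b) | ~b)) = 0000000011110101
  ((a & ((d & b) | ~b)) & d) = 0000000001010101
  (~c & ((a & ((d & b) | ~b)) & d)) = 0000000001000100
  (a | ~b) = 1111000011111111
  (b & (a | ~b)) = 0000000000001111
  ((~c & ((a & ((d & b) | ~b)) & d)) | (b & (a | ~b))) = 0000000001001111

((~c & ((a & ((d & b) | ~b)) & d)) | (b & (a | ~b)))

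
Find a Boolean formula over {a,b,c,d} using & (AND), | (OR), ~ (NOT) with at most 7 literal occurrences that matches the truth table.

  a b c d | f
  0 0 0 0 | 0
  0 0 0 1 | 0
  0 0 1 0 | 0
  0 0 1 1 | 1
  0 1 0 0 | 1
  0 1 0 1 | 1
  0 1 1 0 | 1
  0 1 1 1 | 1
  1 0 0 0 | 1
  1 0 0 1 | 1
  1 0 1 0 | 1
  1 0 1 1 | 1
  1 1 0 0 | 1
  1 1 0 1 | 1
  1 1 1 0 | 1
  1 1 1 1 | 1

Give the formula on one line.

((((d | b) & (~a | b)) & (b | c)) | a)

  (d | b) = 0101111101011111
  ~a = 1111111100000000
  (~a | b) = 1111111100001111
  ((d | b) & (~a | b)) = 0101111100001111
  (b | c) = 0011111100111111
  (((d | b) & (~a | b)) & (b | c)) = 0001111100001111
  ((((d | b) & (~a | b)) & (b | c)) | a) = 0001111111111111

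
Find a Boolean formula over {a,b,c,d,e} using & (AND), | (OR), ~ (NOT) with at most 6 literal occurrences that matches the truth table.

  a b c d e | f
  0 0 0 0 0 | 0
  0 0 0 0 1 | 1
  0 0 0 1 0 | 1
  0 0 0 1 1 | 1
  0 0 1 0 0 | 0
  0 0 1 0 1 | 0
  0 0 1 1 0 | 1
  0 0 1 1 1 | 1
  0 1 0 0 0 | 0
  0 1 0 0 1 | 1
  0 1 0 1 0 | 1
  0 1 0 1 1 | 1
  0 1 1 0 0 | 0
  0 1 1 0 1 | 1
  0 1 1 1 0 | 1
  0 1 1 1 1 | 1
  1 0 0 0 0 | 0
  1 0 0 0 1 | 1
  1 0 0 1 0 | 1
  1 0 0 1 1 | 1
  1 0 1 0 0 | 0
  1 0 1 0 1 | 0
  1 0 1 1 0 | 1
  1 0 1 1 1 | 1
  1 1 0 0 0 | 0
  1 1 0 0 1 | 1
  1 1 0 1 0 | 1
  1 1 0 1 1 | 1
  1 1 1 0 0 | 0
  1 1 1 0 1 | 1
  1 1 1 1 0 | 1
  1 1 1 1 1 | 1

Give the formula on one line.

((d | e) & ((b & e) | (d | ~c)))

  (d | e) = 01110111011101110111011101110111
  (b & e) = 00000000010101010000000001010101
  ~c = 11110000111100001111000011110000
  (d | ~c) = 11110011111100111111001111110011
  ((b & e) | (d | ~c)) = 11110011111101111111001111110111
  ((d | e) & ((b & e) | (d | ~c))) = 01110011011101110111001101110111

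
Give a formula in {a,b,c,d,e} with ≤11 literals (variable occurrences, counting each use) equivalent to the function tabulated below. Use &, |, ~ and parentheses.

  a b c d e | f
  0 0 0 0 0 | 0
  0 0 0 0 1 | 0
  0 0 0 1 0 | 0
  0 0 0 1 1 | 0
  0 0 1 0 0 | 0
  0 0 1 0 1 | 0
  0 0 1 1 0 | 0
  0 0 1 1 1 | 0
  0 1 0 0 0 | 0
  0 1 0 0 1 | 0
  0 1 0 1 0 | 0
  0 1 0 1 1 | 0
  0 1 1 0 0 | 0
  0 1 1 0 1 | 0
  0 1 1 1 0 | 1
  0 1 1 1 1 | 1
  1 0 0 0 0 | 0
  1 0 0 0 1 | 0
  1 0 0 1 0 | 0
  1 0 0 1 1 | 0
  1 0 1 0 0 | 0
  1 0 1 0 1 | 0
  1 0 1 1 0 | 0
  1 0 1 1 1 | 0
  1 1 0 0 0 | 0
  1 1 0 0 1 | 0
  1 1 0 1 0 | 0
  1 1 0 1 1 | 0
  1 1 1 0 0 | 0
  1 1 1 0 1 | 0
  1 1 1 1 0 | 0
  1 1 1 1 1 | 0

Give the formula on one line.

(((b & c) & ((d & b) | (d & a))) & (~a & (~e | d)))

  (b & c) = 00000000000011110000000000001111
  (d & b) = 00000000001100110000000000110011
  (d & a) = 00000000000000000011001100110011
  ((d & b) | (d & a)) = 00000000001100110011001100110011
  ((b & c) & ((d & b) | (d & a))) = 00000000000000110000000000000011
  ~a = 11111111111111110000000000000000
  ~e = 10101010101010101010101010101010
  (~e | d) = 10111011101110111011101110111011
  (~a & (~e | d)) = 10111011101110110000000000000000
  (((b & c) & ((d & b) | (d & a))) & (~a & (~e | d))) = 00000000000000110000000000000000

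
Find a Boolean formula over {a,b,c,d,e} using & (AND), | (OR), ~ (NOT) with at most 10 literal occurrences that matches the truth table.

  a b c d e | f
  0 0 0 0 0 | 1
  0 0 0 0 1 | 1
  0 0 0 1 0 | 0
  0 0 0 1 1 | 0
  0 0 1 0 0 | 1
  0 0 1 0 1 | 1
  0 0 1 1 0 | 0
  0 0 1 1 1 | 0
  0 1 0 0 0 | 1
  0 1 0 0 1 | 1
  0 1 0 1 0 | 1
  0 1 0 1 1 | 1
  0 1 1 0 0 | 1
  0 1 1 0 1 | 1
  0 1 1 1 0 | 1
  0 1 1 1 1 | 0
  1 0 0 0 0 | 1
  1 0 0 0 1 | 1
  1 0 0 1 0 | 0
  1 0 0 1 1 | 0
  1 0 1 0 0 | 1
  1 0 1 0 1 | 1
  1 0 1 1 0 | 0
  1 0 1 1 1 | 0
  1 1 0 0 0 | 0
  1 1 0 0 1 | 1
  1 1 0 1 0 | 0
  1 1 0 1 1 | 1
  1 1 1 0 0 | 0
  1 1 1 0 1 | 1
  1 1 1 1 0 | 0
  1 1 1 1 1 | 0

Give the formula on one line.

(((~a | ~b) | e) & (((~e | ~c) & b) | ~d))

  ~a = 11111111111111110000000000000000
  ~b = 11111111000000001111111100000000
  (~a | ~b) = 11111111111111111111111100000000
  ((~a | ~b) | e) = 11111111111111111111111101010101
  ~e = 10101010101010101010101010101010
  ~c = 11110000111100001111000011110000
  (~e | ~c) = 11111010111110101111101011111010
  ((~e | ~c) & b) = 00000000111110100000000011111010
  ~d = 11001100110011001100110011001100
  (((~e | ~c) & b) | ~d) = 11001100111111101100110011111110
  (((~a | ~b) | e) & (((~e | ~c) & b) | ~d)) = 11001100111111101100110001010100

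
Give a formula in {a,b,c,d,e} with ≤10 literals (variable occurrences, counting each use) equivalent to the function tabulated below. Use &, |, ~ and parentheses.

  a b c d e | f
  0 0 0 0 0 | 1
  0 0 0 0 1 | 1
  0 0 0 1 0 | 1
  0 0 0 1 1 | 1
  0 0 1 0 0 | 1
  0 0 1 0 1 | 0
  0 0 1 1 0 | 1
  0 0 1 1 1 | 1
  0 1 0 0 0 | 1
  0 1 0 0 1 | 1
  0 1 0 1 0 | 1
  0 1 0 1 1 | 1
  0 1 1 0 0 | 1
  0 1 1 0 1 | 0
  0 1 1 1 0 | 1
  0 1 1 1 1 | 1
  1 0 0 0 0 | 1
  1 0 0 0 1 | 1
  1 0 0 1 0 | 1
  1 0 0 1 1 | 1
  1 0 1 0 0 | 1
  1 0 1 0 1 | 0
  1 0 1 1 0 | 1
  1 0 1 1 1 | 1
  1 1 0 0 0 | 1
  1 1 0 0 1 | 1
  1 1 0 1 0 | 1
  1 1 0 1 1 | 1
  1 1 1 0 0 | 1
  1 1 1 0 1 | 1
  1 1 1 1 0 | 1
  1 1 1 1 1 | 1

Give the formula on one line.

  (a & b) = 00000000000000000000000011111111
  ~e = 10101010101010101010101010101010
  ((a & b) | ~e) = 10101010101010101010101011111111
  (d & c) = 00000011000000110000001100000011
  ((d & c) & b) = 00000000000000110000000000000011
  (((a & b) | ~e) | ((d & c) & b)) = 10101010101010111010101011111111
  ~c = 11110000111100001111000011110000
  (d | ~c) = 11110011111100111111001111110011
  ((((a & b) | ~e) | ((d & c) & b)) | (d | ~c)) = 11111011111110111111101111111111

((((a & b) | ~e) | ((d & c) & b)) | (d | ~c))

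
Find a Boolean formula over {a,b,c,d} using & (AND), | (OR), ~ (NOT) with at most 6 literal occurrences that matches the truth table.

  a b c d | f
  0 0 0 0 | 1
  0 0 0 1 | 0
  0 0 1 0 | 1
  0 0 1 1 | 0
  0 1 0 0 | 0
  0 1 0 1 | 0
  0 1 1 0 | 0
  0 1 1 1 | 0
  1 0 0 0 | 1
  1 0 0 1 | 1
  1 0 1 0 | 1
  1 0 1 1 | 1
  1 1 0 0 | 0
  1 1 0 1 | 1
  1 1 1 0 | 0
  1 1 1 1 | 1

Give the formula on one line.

  ~b = 1111000011110000
  (~b | d) = 1111010111110101
  ~d = 1010101010101010
  (~d | a) = 1010101011111111
  ((~b | d) & (~d | a)) = 1010000011110101

((~b | d) & (~d | a))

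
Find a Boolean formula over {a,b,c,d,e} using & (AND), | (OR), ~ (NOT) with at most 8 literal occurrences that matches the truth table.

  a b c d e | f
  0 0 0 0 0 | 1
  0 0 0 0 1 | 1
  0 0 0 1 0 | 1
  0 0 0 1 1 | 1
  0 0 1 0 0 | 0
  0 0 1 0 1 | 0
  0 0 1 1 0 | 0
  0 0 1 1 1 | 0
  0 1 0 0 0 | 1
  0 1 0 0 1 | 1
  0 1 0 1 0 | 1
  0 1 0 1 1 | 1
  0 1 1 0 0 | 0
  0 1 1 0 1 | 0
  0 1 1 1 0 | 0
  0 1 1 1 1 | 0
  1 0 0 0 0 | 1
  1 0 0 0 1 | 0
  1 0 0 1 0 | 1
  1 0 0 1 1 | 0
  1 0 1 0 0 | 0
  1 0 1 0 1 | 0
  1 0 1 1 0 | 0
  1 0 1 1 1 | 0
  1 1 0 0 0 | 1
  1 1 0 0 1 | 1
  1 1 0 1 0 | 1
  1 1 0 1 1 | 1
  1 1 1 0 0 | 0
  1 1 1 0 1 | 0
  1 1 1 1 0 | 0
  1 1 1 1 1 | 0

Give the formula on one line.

  ~c = 11110000111100001111000011110000
  ~e = 10101010101010101010101010101010
  (b | ~e) = 10101010111111111010101011111111
  ~b = 11111111000000001111111100000000
  (c | ~b) = 11111111000011111111111100001111
  (e & (c | ~b)) = 01010101000001010101010100000101
  ~a = 11111111111111110000000000000000
  ((e & (c | ~b)) & ~a) = 01010101000001010000000000000000
  ((b | ~e) | ((e & (c | ~b)) & ~a)) = 11111111111111111010101011111111
  (~c & ((b | ~e) | ((e & (c | ~b)) & ~a))) = 11110000111100001010000011110000

(~c & ((b | ~e) | ((e & (c | ~b)) & ~a)))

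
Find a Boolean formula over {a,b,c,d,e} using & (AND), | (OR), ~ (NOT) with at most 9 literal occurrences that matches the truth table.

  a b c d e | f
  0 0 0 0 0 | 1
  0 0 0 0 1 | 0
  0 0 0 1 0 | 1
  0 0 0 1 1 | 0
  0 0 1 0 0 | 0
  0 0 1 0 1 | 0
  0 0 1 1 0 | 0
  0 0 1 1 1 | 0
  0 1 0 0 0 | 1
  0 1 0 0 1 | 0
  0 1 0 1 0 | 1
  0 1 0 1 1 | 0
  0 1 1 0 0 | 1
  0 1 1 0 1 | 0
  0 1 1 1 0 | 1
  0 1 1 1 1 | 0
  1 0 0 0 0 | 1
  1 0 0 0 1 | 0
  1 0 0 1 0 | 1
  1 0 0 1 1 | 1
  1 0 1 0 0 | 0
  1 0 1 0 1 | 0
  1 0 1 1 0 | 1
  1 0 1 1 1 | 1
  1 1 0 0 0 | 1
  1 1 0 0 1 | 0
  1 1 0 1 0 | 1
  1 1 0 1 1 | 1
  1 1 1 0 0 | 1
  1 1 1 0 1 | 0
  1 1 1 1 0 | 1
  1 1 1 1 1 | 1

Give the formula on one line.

  ~e = 10101010101010101010101010101010
  ~c = 11110000111100001111000011110000
  (b | ~c) = 11110000111111111111000011111111
  (~e & (b | ~c)) = 10100000101010101010000010101010
  (~c & ~e) = 10100000101000001010000010100000
  ((~c & ~e) & d) = 00100000001000000010000000100000
  ~a = 11111111111111110000000000000000
  (~a | d) = 11111111111111110011001100110011
  ((~a | d) & a) = 00000000000000000011001100110011
  (((~c & ~e) & d) | ((~a | d) & a)) = 00100000001000000011001100110011
  ((~e & (b | ~c)) | (((~c & ~e) & d) | ((~a | d) & a))) = 10100000101010101011001110111011

((~e & (b | ~c)) | (((~c & ~e) & d) | ((~a | d) & a)))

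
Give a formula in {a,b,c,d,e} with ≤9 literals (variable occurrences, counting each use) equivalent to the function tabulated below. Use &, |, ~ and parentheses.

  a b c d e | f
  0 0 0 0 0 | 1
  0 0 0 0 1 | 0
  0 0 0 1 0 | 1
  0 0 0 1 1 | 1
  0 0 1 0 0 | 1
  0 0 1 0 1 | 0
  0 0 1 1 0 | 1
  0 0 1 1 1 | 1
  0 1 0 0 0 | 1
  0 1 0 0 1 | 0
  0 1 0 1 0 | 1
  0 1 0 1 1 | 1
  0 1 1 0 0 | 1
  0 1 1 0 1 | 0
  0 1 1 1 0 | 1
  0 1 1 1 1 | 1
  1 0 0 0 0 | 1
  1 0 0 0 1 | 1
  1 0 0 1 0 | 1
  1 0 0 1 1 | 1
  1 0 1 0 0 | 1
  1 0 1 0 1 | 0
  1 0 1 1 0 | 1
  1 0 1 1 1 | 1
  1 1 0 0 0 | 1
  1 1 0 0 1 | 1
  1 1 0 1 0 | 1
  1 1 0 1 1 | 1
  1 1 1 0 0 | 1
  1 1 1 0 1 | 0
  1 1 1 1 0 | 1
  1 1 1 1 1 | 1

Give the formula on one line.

(((~e | ~c) | d) & ((a | d) | (~a & ~e)))

  ~e = 10101010101010101010101010101010
  ~c = 11110000111100001111000011110000
  (~e | ~c) = 11111010111110101111101011111010
  ((~e | ~c) | d) = 11111011111110111111101111111011
  (a | d) = 00110011001100111111111111111111
  ~a = 11111111111111110000000000000000
  (~a & ~e) = 10101010101010100000000000000000
  ((a | d) | (~a & ~e)) = 10111011101110111111111111111111
  (((~e | ~c) | d) & ((a | d) | (~a & ~e))) = 10111011101110111111101111111011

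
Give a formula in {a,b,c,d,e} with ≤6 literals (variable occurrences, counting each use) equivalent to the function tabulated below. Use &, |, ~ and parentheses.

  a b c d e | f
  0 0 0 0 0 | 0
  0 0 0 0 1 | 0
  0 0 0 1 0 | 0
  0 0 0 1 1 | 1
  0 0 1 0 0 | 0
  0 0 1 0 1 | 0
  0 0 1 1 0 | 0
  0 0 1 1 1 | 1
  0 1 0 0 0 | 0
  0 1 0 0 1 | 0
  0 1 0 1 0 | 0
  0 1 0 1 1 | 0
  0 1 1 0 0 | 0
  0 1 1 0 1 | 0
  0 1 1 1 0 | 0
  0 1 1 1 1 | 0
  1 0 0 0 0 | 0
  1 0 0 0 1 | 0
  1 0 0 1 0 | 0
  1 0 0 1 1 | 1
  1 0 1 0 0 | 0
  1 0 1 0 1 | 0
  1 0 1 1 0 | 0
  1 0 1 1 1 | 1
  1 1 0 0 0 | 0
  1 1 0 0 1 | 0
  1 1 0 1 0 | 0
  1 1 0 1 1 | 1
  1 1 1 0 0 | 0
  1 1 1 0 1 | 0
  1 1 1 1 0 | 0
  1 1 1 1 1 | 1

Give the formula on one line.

  (d & e) = 00010001000100010001000100010001
  ~b = 11111111000000001111111100000000
  (a & b) = 00000000000000000000000011111111
  (~b | (a & b)) = 11111111000000001111111111111111
  ((d & e) & (~b | (a & b))) = 00010001000000000001000100010001

((d & e) & (~b | (a & b)))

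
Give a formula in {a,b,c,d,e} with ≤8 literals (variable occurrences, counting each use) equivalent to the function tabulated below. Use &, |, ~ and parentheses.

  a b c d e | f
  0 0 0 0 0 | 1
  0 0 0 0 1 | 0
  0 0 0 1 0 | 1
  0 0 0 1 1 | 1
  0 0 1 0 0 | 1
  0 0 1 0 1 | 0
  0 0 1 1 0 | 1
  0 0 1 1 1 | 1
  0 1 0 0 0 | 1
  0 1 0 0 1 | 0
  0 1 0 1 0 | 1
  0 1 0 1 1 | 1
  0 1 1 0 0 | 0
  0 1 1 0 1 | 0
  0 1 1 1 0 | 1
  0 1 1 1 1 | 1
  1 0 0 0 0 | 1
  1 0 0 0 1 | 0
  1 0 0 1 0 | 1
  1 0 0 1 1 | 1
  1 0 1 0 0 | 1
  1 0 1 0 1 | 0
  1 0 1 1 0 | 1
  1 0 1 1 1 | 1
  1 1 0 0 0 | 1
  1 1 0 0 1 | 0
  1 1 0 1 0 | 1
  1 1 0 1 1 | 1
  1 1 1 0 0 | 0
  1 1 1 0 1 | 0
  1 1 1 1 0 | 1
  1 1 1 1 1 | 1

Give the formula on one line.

  ~e = 10101010101010101010101010101010
  ~b = 11111111000000001111111100000000
  ~c = 11110000111100001111000011110000
  (~b & a) = 00000000000000001111111100000000
  (~c | (~b & a)) = 11110000111100001111111111110000
  (~b | (~c | (~b & a))) = 11111111111100001111111111110000
  ((~b | (~c | (~b & a))) | e) = 11111111111101011111111111110101
  (~e & ((~b | (~c | (~b & a))) | e)) = 10101010101000001010101010100000
  (d | (~e & ((~b | (~c | (~b & a))) | e))) = 10111011101100111011101110110011

(d | (~e & ((~b | (~c | (~b & a))) | e)))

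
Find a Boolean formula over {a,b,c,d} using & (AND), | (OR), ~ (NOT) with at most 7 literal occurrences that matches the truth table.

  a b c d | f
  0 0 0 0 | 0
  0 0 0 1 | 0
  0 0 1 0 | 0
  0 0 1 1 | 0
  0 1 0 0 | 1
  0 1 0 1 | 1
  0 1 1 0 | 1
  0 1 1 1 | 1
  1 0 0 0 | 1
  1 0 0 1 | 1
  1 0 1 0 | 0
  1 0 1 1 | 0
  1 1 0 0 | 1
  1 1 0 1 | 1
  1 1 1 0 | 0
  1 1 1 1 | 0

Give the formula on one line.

  ~c = 1100110011001100
  (a & ~c) = 0000000011001100
  ~a = 1111111100000000
  (~a & b) = 0000111100000000
  ((a & ~c) | (~a & b)) = 0000111111001100

((a & ~c) | (~a & b))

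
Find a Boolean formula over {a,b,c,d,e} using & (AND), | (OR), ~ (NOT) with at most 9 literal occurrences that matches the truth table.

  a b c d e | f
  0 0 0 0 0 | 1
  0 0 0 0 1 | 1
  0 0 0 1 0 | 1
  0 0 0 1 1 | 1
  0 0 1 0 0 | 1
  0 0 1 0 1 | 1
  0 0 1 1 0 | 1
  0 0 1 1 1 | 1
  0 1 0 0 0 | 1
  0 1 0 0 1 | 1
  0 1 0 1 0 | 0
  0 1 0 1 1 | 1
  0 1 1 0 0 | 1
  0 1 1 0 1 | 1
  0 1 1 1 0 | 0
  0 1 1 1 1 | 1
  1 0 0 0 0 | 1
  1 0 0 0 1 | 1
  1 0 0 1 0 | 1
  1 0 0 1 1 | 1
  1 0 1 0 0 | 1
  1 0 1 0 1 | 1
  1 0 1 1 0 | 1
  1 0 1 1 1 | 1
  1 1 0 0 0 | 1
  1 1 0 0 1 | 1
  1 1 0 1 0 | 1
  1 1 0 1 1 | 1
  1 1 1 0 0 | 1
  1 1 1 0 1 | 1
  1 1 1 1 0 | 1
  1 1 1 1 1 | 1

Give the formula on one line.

  (d | a) = 00110011001100111111111111111111
  ~b = 11111111000000001111111100000000
  (~b | e) = 11111111010101011111111101010101
  ((d | a) & (~b | e)) = 00110011000100011111111101010101
  ~d = 11001100110011001100110011001100
  (a & b) = 00000000000000000000000011111111
  (~d | (a & b)) = 11001100110011001100110011111111
  (((d | a) & (~b | e)) | (~d | (a & b))) = 11111111110111011111111111111111

(((d | a) & (~b | e)) | (~d | (a & b)))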